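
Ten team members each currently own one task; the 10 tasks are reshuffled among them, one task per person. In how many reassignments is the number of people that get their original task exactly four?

Choose which 4 of the 10 are fixed: C(10,4) = 210.
The other 6 form a derangement: !6 = 265.
Total: 210 × 265 = 55650.

55650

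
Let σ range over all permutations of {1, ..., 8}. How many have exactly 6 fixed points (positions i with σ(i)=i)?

Choose which 6 of the 8 are fixed: C(8,6) = 28.
The other 2 form a derangement: !2 = 1.
Total: 28 × 1 = 28.

28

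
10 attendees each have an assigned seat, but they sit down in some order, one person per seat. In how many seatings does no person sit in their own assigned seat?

By inclusion-exclusion, !10 = Σ (-1)^k · 10!/k! for k=0..10
= 10! - 10!/1! + 10!/2! - 10!/3! + 10!/4! - 10!/5! + 10!/6! - 10!/7! + 10!/8! - 10!/9! + 10!/10!
= 3628800 - 3628800 + 1814400 - 604800 + 151200 - 30240 + 5040 - 720 + 90 - 10 + 1
= 1334961

1334961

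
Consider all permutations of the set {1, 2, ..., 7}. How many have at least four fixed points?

92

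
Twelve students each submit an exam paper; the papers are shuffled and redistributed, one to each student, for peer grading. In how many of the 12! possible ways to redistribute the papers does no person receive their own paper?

176214841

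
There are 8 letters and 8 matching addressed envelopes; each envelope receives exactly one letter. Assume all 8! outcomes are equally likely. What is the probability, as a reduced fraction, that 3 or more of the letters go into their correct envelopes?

647/8064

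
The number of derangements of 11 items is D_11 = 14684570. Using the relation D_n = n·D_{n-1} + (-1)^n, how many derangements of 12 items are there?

D_12 = 12·14684570 + 1 = 176214841.

176214841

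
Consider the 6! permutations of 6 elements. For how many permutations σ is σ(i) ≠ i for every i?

265

By inclusion-exclusion, !6 = Σ (-1)^k · 6!/k! for k=0..6
= 6! - 6!/1! + 6!/2! - 6!/3! + 6!/4! - 6!/5! + 6!/6!
= 720 - 720 + 360 - 120 + 30 - 6 + 1
= 265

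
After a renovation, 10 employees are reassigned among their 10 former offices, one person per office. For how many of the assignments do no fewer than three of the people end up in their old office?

291394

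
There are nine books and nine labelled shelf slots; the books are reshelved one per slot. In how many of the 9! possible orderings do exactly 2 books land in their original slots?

66744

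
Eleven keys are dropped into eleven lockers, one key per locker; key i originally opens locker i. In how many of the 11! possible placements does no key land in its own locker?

!11 is the nearest integer to 11!/e.
11! = 39916800, and 39916800/e ≈ 14684570.08, so !11 = 14684570.

14684570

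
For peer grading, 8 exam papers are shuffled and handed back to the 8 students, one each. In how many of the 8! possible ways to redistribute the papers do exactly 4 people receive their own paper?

630

Choose which 4 of the 8 are fixed: C(8,4) = 70.
The other 4 form a derangement: !4 = 9.
Total: 70 × 9 = 630.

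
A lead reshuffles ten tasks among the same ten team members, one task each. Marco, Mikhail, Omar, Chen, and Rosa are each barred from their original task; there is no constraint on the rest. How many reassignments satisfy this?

2170680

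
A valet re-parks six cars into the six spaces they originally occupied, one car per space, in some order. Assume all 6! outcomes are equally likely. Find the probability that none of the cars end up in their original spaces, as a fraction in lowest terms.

53/144

Favorable outcomes: !6 = 265.
Total outcomes: 6! = 720.
Probability = 265/720 = 53/144.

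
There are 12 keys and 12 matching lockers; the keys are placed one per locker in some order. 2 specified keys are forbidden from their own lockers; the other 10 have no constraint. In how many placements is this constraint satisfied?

Inclusion-exclusion on the 2 forbidden self-matches:
Σ_{j=0}^{2} (-1)^j C(2,j)(12-j)!
= C(2,0)·12! - C(2,1)·11! + C(2,2)·10!
= 479001600 - 79833600 + 3628800
= 402796800

402796800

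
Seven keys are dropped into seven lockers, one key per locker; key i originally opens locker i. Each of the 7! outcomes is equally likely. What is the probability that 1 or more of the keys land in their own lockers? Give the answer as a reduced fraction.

Favorable outcomes: Σ_{i≥1} C(7,i)·!(7-i) = 7·265 + 21·44 + 35·9 + 35·2 + 21·1 + 7·0 + 1·1 = 3186.
Total outcomes: 7! = 5040.
Probability = 3186/5040 = 177/280.

177/280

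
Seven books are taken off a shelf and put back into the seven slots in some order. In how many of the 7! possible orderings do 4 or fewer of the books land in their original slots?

5018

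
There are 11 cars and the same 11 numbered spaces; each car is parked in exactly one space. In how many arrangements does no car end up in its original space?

The number of derangements of 11 is !11 = Σ_{k=0}^{11} (-1)^k·11!/k!
= 11! - 11!/1! + 11!/2! - 11!/3! + 11!/4! - 11!/5! + 11!/6! - 11!/7! + 11!/8! - 11!/9! + 11!/10! - 11!/11!
= 39916800 - 39916800 + 19958400 - 6652800 + 1663200 - 332640 + 55440 - 7920 + 990 - 110 + 11 - 1
= 14684570

14684570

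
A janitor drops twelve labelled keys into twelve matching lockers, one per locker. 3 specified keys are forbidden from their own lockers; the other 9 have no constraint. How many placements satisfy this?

Inclusion-exclusion on the 3 forbidden self-matches:
Σ_{j=0}^{3} (-1)^j C(3,j)(12-j)!
= C(3,0)·12! - C(3,1)·11! + C(3,2)·10! - C(3,3)·9!
= 479001600 - 119750400 + 10886400 - 362880
= 369774720

369774720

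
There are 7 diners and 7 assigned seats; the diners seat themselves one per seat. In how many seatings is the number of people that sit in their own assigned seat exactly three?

315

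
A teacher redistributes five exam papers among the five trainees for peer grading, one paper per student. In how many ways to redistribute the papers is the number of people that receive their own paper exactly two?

20

Pick the 2 fixed positions: C(5,2) = 10 ways.
The other 3 form a derangement: !3 = 2.
Total: 10 × 2 = 20.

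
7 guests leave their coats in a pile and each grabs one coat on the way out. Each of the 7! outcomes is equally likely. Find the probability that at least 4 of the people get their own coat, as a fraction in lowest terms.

23/1260

Favorable outcomes: Σ_{i≥4} C(7,i)·!(7-i) = 35·2 + 21·1 + 7·0 + 1·1 = 92.
Total outcomes: 7! = 5040.
Probability = 92/5040 = 23/1260.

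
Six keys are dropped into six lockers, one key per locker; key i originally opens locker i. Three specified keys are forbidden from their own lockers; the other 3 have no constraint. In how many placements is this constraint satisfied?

426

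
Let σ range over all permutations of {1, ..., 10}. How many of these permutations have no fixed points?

1334961

Recurrence: !10 = 10·!9 + (-1)^10.
!10 = 10·133496 + 1 = 1334961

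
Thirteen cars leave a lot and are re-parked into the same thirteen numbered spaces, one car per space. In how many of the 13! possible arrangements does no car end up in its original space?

2290792932

Use !n = (n-1)(!(n-1) + !(n-2)).
!13 = 12·(176214841 + 14684570) = 12·190899411 = 2290792932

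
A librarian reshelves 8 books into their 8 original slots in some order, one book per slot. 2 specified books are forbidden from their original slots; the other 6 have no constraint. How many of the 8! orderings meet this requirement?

30960

Inclusion-exclusion on the 2 forbidden self-matches:
Σ_{j=0}^{2} (-1)^j C(2,j)(8-j)!
= C(2,0)·8! - C(2,1)·7! + C(2,2)·6!
= 40320 - 10080 + 720
= 30960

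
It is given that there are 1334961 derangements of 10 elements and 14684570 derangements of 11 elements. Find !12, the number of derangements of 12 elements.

176214841

!12 = (12-1)·(!11 + !10) = 11·(14684570 + 1334961) = 11·16019531 = 176214841.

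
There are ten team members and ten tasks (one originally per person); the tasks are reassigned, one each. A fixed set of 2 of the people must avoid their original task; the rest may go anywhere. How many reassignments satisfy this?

2943360

Inclusion-exclusion on the 2 forbidden self-matches:
Σ_{j=0}^{2} (-1)^j C(2,j)(10-j)!
= C(2,0)·10! - C(2,1)·9! + C(2,2)·8!
= 3628800 - 725760 + 40320
= 2943360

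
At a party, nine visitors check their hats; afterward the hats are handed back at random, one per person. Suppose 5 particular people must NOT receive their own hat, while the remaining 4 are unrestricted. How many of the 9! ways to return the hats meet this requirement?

205056

Let A_j be the event that the j-th constrained one is fixed. By inclusion-exclusion over the 5 events:
Σ_{j=0}^{5} (-1)^j C(5,j)(9-j)!
= C(5,0)·9! - C(5,1)·8! + C(5,2)·7! - C(5,3)·6! + C(5,4)·5! - C(5,5)·4!
= 362880 - 201600 + 50400 - 7200 + 600 - 24
= 205056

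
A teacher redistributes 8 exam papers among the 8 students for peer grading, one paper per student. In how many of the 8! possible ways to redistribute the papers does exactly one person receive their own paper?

Pick the single fixed position: C(8,1) = 8 ways.
The remaining 7 must be deranged: !7 = 1854.
Total: 8 × 1854 = 14832.

14832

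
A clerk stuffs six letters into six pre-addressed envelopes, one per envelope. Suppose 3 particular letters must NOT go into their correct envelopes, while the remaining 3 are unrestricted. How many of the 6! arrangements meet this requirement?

Let A_j be the event that the j-th constrained one is fixed. By inclusion-exclusion over the 3 events:
Σ_{j=0}^{3} (-1)^j C(3,j)(6-j)!
= C(3,0)·6! - C(3,1)·5! + C(3,2)·4! - C(3,3)·3!
= 720 - 360 + 72 - 6
= 426

426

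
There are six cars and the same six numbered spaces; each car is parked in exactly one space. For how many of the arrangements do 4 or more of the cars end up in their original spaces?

16

Sum C(6,i)·!(6-i) for i = 4..6:
  i=4: C(6,4)·!2 = 15·1 = 15
  i=5: C(6,5)·!1 = 6·0 = 0
  i=6: C(6,6)·!0 = 1·1 = 1
Total = 16.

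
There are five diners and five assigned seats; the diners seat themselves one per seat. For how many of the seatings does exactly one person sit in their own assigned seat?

45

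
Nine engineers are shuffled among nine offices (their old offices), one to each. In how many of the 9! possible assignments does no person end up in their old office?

By inclusion-exclusion, !9 = Σ (-1)^k · 9!/k! for k=0..9
= 9! - 9!/1! + 9!/2! - 9!/3! + 9!/4! - 9!/5! + 9!/6! - 9!/7! + 9!/8! - 9!/9!
= 362880 - 362880 + 181440 - 60480 + 15120 - 3024 + 504 - 72 + 9 - 1
= 133496

133496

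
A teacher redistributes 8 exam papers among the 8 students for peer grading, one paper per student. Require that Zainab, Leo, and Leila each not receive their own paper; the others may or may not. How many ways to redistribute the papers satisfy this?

27240

Let A_j be the event that the j-th constrained one is fixed. By inclusion-exclusion over the 3 events:
Σ_{j=0}^{3} (-1)^j C(3,j)(8-j)!
= C(3,0)·8! - C(3,1)·7! + C(3,2)·6! - C(3,3)·5!
= 40320 - 15120 + 2160 - 120
= 27240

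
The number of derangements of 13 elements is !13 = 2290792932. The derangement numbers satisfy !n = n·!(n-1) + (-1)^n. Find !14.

!14 = 14·2290792932 + 1 = 32071101049.

32071101049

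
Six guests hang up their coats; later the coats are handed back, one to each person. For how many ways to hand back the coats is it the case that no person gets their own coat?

265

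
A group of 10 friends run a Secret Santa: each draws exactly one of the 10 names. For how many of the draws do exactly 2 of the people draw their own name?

667485

Pick the 2 fixed positions: C(10,2) = 45 ways.
The other 8 form a derangement: !8 = 14833.
Total: 45 × 14833 = 667485.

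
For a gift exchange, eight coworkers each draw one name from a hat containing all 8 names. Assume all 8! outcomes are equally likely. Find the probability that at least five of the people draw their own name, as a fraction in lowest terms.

Favorable outcomes: Σ_{i≥5} C(8,i)·!(8-i) = 56·2 + 28·1 + 8·0 + 1·1 = 141.
Total outcomes: 8! = 40320.
Probability = 141/40320 = 47/13440.

47/13440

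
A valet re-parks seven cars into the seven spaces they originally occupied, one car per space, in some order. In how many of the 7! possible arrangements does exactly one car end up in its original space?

Pick the single fixed position: C(7,1) = 7 ways.
The other 6 form a derangement: !6 = 265.
Total: 7 × 265 = 1855.

1855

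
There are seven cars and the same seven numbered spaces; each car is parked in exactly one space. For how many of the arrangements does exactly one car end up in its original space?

Choose which one of the 7 is fixed: C(7,1) = 7.
The other 6 form a derangement: !6 = 265.
Total: 7 × 265 = 1855.

1855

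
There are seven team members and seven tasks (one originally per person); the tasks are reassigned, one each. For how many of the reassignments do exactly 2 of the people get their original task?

Choose which 2 of the 7 are fixed: C(7,2) = 21.
The other 5 form a derangement: !5 = 44.
Total: 21 × 44 = 924.

924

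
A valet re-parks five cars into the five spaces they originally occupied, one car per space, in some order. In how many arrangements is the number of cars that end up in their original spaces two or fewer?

109

Sum C(5,i)·!(5-i) for i = 0..2:
  i=0: C(5,0)·!5 = 1·44 = 44
  i=1: C(5,1)·!4 = 5·9 = 45
  i=2: C(5,2)·!3 = 10·2 = 20
Total = 109.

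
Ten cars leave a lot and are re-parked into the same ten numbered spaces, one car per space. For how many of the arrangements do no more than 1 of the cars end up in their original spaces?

Sum C(10,i)·!(10-i) for i = 0..1:
  i=0: C(10,0)·!10 = 1·1334961 = 1334961
  i=1: C(10,1)·!9 = 10·133496 = 1334960
Total = 2669921.

2669921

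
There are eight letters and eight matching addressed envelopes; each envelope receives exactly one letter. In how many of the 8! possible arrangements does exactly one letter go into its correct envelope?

Pick the single fixed position: C(8,1) = 8 ways.
The other 7 form a derangement: !7 = 1854.
Total: 8 × 1854 = 14832.

14832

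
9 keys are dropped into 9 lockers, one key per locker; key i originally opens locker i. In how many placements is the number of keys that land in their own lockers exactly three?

22260

Choose which 3 of the 9 are fixed: C(9,3) = 84.
The remaining 6 must be deranged: !6 = 265.
Total: 84 × 265 = 22260.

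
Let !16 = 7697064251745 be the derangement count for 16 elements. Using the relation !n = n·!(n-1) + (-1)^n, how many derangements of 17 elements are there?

130850092279664

!17 = 17·7697064251745 - 1 = 130850092279664.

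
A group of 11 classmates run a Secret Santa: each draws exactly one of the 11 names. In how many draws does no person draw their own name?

14684570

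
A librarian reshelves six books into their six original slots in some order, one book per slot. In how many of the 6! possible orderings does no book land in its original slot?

The subfactorial !6 = [6!/e] (nearest integer).
6! = 720, and 720/e ≈ 264.87, so !6 = 265.

265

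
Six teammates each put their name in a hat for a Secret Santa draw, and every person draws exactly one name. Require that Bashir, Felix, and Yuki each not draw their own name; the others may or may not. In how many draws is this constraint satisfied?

426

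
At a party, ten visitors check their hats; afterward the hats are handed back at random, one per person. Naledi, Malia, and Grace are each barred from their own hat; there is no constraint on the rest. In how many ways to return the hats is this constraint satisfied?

2656080

Inclusion-exclusion on the 3 forbidden self-matches:
Σ_{j=0}^{3} (-1)^j C(3,j)(10-j)!
= C(3,0)·10! - C(3,1)·9! + C(3,2)·8! - C(3,3)·7!
= 3628800 - 1088640 + 120960 - 5040
= 2656080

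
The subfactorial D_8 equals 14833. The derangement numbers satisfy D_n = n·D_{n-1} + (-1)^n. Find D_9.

133496

D_9 = 9·14833 - 1 = 133496.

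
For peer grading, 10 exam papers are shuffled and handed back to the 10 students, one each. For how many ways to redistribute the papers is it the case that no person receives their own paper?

!10 = 10! · Σ_{k=0}^{10} (-1)^k/k!
= 10! - 10!/1! + 10!/2! - 10!/3! + 10!/4! - 10!/5! + 10!/6! - 10!/7! + 10!/8! - 10!/9! + 10!/10!
= 3628800 - 3628800 + 1814400 - 604800 + 151200 - 30240 + 5040 - 720 + 90 - 10 + 1
= 1334961

1334961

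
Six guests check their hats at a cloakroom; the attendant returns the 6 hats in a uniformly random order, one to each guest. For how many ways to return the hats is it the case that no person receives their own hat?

265

The subfactorial !6 = [6!/e] (nearest integer).
6! = 720, and 720/e ≈ 264.87, so !6 = 265.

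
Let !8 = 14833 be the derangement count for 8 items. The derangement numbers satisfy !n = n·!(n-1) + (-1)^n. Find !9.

133496

!9 = 9·14833 - 1 = 133496.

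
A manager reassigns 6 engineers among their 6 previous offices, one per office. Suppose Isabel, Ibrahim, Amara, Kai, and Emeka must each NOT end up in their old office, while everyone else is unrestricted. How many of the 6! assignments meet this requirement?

Let A_j be the event that the j-th constrained one is fixed. By inclusion-exclusion over the 5 events:
Σ_{j=0}^{5} (-1)^j C(5,j)(6-j)!
= C(5,0)·6! - C(5,1)·5! + C(5,2)·4! - C(5,3)·3! + C(5,4)·2! - C(5,5)·1!
= 720 - 600 + 240 - 60 + 10 - 1
= 309

309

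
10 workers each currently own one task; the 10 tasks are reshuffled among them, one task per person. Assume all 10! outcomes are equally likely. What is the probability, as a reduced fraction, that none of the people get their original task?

Favorable outcomes: !10 = 1334961.
Total outcomes: 10! = 3628800.
Probability = 1334961/3628800 = 16481/44800.

16481/44800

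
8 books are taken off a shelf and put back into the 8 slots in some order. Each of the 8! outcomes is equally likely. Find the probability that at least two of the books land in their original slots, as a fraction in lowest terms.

2131/8064

Favorable outcomes: Σ_{i≥2} C(8,i)·!(8-i) = 28·265 + 56·44 + 70·9 + 56·2 + 28·1 + 8·0 + 1·1 = 10655.
Total outcomes: 8! = 40320.
Probability = 10655/40320 = 2131/8064.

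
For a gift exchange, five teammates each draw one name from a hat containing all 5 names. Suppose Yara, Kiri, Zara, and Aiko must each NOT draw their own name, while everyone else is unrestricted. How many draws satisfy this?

53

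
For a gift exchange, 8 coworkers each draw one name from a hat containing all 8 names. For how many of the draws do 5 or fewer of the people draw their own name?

# with exactly i fixed is C(8,i)·!(8-i); sum over i=0..5:
  i=0: C(8,0)·!8 = 1·14833 = 14833
  i=1: C(8,1)·!7 = 8·1854 = 14832
  i=2: C(8,2)·!6 = 28·265 = 7420
  i=3: C(8,3)·!5 = 56·44 = 2464
  i=4: C(8,4)·!4 = 70·9 = 630
  i=5: C(8,5)·!3 = 56·2 = 112
Total = 40291.

40291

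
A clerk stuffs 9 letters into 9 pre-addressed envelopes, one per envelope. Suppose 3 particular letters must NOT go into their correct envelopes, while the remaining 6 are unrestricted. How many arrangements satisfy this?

Let A_j be the event that the j-th constrained one is fixed. By inclusion-exclusion over the 3 events:
Σ_{j=0}^{3} (-1)^j C(3,j)(9-j)!
= C(3,0)·9! - C(3,1)·8! + C(3,2)·7! - C(3,3)·6!
= 362880 - 120960 + 15120 - 720
= 256320

256320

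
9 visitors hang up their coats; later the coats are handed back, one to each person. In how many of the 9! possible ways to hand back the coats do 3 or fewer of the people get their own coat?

355997

# with exactly i fixed is C(9,i)·!(9-i); sum over i=0..3:
  i=0: C(9,0)·!9 = 1·133496 = 133496
  i=1: C(9,1)·!8 = 9·14833 = 133497
  i=2: C(9,2)·!7 = 36·1854 = 66744
  i=3: C(9,3)·!6 = 84·265 = 22260
Total = 355997.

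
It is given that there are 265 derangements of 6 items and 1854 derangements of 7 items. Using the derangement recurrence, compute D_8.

14833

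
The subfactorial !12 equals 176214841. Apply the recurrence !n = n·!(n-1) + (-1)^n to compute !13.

2290792932

!13 = 13·176214841 - 1 = 2290792932.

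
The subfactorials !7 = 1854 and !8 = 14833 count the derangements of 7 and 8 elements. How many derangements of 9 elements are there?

133496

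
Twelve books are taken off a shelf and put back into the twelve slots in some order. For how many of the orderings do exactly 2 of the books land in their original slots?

Pick the 2 fixed positions: C(12,2) = 66 ways.
The other 10 form a derangement: !10 = 1334961.
Total: 66 × 1334961 = 88107426.

88107426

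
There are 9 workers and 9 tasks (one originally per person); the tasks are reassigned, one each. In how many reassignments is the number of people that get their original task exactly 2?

66744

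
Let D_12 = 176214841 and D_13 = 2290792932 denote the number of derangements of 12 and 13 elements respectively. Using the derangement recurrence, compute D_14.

D_14 = (14-1)·(D_13 + D_12) = 13·(2290792932 + 176214841) = 13·2467007773 = 32071101049.

32071101049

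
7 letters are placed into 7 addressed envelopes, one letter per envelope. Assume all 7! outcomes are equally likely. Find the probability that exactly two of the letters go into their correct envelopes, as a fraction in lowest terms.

11/60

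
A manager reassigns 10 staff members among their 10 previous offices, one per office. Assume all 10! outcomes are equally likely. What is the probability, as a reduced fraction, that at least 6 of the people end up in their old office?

Favorable outcomes: Σ_{i≥6} C(10,i)·!(10-i) = 210·9 + 120·2 + 45·1 + 10·0 + 1·1 = 2176.
Total outcomes: 10! = 3628800.
Probability = 2176/3628800 = 17/28350.

17/28350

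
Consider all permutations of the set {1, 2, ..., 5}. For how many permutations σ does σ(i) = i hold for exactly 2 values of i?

Choose which 2 of the 5 are fixed: C(5,2) = 10.
The other 3 form a derangement: !3 = 2.
Total: 10 × 2 = 20.

20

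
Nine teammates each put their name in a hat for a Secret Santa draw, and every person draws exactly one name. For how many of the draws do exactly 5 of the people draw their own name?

Pick the 5 fixed positions: C(9,5) = 126 ways.
The remaining 4 must be deranged: !4 = 9.
Total: 126 × 9 = 1134.

1134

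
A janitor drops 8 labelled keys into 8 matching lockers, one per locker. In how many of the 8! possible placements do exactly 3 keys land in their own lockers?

2464

Pick the 3 fixed positions: C(8,3) = 56 ways.
The other 5 form a derangement: !5 = 44.
Total: 56 × 44 = 2464.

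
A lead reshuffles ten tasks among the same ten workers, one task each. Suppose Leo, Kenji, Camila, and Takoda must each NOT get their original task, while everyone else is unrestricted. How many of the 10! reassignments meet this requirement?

Inclusion-exclusion on the 4 forbidden self-matches:
Σ_{j=0}^{4} (-1)^j C(4,j)(10-j)!
= C(4,0)·10! - C(4,1)·9! + C(4,2)·8! - C(4,3)·7! + C(4,4)·6!
= 3628800 - 1451520 + 241920 - 20160 + 720
= 2399760

2399760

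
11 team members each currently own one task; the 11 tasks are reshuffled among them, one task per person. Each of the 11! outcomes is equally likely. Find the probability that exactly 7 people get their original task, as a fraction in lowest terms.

Favorable outcomes: C(11,7)·!4 = 330·9 = 2970.
Total outcomes: 11! = 39916800.
Probability = 2970/39916800 = 1/13440.

1/13440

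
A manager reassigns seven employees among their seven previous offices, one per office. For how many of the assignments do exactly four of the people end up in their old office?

70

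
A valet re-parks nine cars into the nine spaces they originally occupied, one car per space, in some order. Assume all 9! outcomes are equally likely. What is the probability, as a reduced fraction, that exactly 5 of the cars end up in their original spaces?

Favorable outcomes: C(9,5)·!4 = 126·9 = 1134.
Total outcomes: 9! = 362880.
Probability = 1134/362880 = 1/320.

1/320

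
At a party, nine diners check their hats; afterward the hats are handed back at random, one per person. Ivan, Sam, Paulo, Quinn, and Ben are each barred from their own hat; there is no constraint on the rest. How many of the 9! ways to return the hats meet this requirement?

205056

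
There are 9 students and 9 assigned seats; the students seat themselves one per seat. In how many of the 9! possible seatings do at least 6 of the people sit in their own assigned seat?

# with exactly i fixed is C(9,i)·!(9-i); sum over i=6..9:
  i=6: C(9,6)·!3 = 84·2 = 168
  i=7: C(9,7)·!2 = 36·1 = 36
  i=8: C(9,8)·!1 = 9·0 = 0
  i=9: C(9,9)·!0 = 1·1 = 1
Total = 205.

205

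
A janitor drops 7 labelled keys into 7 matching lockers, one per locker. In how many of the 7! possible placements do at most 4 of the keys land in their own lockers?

# with exactly i fixed is C(7,i)·!(7-i); sum over i=0..4:
  i=0: C(7,0)·!7 = 1·1854 = 1854
  i=1: C(7,1)·!6 = 7·265 = 1855
  i=2: C(7,2)·!5 = 21·44 = 924
  i=3: C(7,3)·!4 = 35·9 = 315
  i=4: C(7,4)·!3 = 35·2 = 70
Total = 5018.

5018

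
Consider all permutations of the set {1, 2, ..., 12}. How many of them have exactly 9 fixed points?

Choose which 9 of the 12 are fixed: C(12,9) = 220.
The remaining 3 must be deranged: !3 = 2.
Total: 220 × 2 = 440.

440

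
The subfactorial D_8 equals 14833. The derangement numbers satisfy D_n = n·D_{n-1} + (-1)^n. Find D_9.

133496

D_9 = 9·14833 - 1 = 133496.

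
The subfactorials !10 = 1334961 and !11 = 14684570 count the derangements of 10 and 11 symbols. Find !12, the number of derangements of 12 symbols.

!12 = (12-1)·(!11 + !10) = 11·(14684570 + 1334961) = 11·16019531 = 176214841.

176214841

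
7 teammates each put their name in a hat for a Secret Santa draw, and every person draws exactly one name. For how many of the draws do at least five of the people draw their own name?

22

Sum C(7,i)·!(7-i) for i = 5..7:
  i=5: C(7,5)·!2 = 21·1 = 21
  i=6: C(7,6)·!1 = 7·0 = 0
  i=7: C(7,7)·!0 = 1·1 = 1
Total = 22.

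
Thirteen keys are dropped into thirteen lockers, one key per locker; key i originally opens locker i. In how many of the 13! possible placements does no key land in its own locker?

2290792932

By inclusion-exclusion, !13 = Σ (-1)^k · 13!/k! for k=0..13
= 13! - 13!/1! + 13!/2! - 13!/3! + 13!/4! - 13!/5! + 13!/6! - 13!/7! + 13!/8! - 13!/9! + 13!/10! - 13!/11! + 13!/12! - 13!/13!
= 6227020800 - 6227020800 + 3113510400 - 1037836800 + 259459200 - 51891840 + 8648640 - 1235520 + 154440 - 17160 + 1716 - 156 + 13 - 1
= 2290792932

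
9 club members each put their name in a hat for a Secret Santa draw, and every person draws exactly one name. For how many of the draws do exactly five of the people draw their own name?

1134

Choose which 5 of the 9 are fixed: C(9,5) = 126.
The remaining 4 must be deranged: !4 = 9.
Total: 126 × 9 = 1134.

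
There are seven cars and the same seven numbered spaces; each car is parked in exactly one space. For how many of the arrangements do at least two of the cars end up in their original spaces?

1331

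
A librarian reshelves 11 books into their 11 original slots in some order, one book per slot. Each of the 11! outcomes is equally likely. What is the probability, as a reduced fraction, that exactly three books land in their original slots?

2119/34560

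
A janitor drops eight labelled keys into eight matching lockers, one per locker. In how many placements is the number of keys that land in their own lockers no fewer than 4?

# with exactly i fixed is C(8,i)·!(8-i); sum over i=4..8:
  i=4: C(8,4)·!4 = 70·9 = 630
  i=5: C(8,5)·!3 = 56·2 = 112
  i=6: C(8,6)·!2 = 28·1 = 28
  i=7: C(8,7)·!1 = 8·0 = 0
  i=8: C(8,8)·!0 = 1·1 = 1
Total = 771.

771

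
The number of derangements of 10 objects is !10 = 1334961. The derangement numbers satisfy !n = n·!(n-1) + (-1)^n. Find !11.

14684570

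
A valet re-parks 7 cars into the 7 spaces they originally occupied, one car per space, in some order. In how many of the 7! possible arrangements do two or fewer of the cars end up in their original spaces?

4633

Sum C(7,i)·!(7-i) for i = 0..2:
  i=0: C(7,0)·!7 = 1·1854 = 1854
  i=1: C(7,1)·!6 = 7·265 = 1855
  i=2: C(7,2)·!5 = 21·44 = 924
Total = 4633.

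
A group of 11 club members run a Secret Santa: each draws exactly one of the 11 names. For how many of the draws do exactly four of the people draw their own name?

611820

Choose which 4 of the 11 are fixed: C(11,4) = 330.
The remaining 7 must be deranged: !7 = 1854.
Total: 330 × 1854 = 611820.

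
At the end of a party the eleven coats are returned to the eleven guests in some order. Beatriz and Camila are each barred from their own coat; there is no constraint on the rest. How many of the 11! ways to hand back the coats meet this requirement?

33022080

Inclusion-exclusion on the 2 forbidden self-matches:
Σ_{j=0}^{2} (-1)^j C(2,j)(11-j)!
= C(2,0)·11! - C(2,1)·10! + C(2,2)·9!
= 39916800 - 7257600 + 362880
= 33022080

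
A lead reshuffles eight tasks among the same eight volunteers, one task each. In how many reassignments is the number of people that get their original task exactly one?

14832

Choose which one of the 8 is fixed: C(8,1) = 8.
The remaining 7 must be deranged: !7 = 1854.
Total: 8 × 1854 = 14832.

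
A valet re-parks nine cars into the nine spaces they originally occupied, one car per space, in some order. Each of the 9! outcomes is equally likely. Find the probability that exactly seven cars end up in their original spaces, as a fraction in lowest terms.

Favorable outcomes: C(9,7)·!2 = 36·1 = 36.
Total outcomes: 9! = 362880.
Probability = 36/362880 = 1/10080.

1/10080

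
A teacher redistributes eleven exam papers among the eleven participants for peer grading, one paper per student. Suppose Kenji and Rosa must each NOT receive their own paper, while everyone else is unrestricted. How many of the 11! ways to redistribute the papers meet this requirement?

33022080

Inclusion-exclusion on the 2 forbidden self-matches:
Σ_{j=0}^{2} (-1)^j C(2,j)(11-j)!
= C(2,0)·11! - C(2,1)·10! + C(2,2)·9!
= 39916800 - 7257600 + 362880
= 33022080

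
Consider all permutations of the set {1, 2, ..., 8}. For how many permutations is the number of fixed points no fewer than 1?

# with exactly i fixed is C(8,i)·!(8-i); sum over i=1..8:
  i=1: C(8,1)·!7 = 8·1854 = 14832
  i=2: C(8,2)·!6 = 28·265 = 7420
  i=3: C(8,3)·!5 = 56·44 = 2464
  i=4: C(8,4)·!4 = 70·9 = 630
  i=5: C(8,5)·!3 = 56·2 = 112
  i=6: C(8,6)·!2 = 28·1 = 28
  i=7: C(8,7)·!1 = 8·0 = 0
  i=8: C(8,8)·!0 = 1·1 = 1
Total = 25487.

25487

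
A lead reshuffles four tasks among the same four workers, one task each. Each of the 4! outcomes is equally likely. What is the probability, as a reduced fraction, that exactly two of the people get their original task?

Favorable outcomes: C(4,2)·!2 = 6·1 = 6.
Total outcomes: 4! = 24.
Probability = 6/24 = 1/4.

1/4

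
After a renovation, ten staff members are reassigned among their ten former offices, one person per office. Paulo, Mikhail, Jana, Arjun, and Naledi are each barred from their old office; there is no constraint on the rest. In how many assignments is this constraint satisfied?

2170680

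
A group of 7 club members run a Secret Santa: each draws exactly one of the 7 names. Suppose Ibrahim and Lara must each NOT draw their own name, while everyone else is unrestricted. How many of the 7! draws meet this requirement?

Inclusion-exclusion on the 2 forbidden self-matches:
Σ_{j=0}^{2} (-1)^j C(2,j)(7-j)!
= C(2,0)·7! - C(2,1)·6! + C(2,2)·5!
= 5040 - 1440 + 120
= 3720

3720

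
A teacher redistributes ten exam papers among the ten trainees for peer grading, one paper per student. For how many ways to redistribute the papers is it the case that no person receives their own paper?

1334961

By inclusion-exclusion, !10 = Σ (-1)^k · 10!/k! for k=0..10
= 10! - 10!/1! + 10!/2! - 10!/3! + 10!/4! - 10!/5! + 10!/6! - 10!/7! + 10!/8! - 10!/9! + 10!/10!
= 3628800 - 3628800 + 1814400 - 604800 + 151200 - 30240 + 5040 - 720 + 90 - 10 + 1
= 1334961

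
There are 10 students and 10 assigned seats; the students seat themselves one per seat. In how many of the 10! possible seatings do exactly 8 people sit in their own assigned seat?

45

Choose which 8 of the 10 are fixed: C(10,8) = 45.
The other 2 form a derangement: !2 = 1.
Total: 45 × 1 = 45.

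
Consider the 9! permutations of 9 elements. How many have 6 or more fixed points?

# with exactly i fixed is C(9,i)·!(9-i); sum over i=6..9:
  i=6: C(9,6)·!3 = 84·2 = 168
  i=7: C(9,7)·!2 = 36·1 = 36
  i=8: C(9,8)·!1 = 9·0 = 0
  i=9: C(9,9)·!0 = 1·1 = 1
Total = 205.

205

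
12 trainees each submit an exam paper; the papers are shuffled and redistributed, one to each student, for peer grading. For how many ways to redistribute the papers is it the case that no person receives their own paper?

!12 = 12! · Σ_{k=0}^{12} (-1)^k/k!
= 12! - 12!/1! + 12!/2! - 12!/3! + 12!/4! - 12!/5! + 12!/6! - 12!/7! + 12!/8! - 12!/9! + 12!/10! - 12!/11! + 12!/12!
= 479001600 - 479001600 + 239500800 - 79833600 + 19958400 - 3991680 + 665280 - 95040 + 11880 - 1320 + 132 - 12 + 1
= 176214841

176214841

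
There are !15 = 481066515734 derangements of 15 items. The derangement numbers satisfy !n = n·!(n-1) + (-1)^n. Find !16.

!16 = 16·481066515734 + 1 = 7697064251745.

7697064251745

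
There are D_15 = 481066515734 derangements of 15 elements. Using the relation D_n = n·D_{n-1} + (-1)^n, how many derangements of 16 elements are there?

7697064251745

D_16 = 16·481066515734 + 1 = 7697064251745.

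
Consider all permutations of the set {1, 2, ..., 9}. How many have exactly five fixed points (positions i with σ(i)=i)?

Choose which 5 of the 9 are fixed: C(9,5) = 126.
The other 4 form a derangement: !4 = 9.
Total: 126 × 9 = 1134.

1134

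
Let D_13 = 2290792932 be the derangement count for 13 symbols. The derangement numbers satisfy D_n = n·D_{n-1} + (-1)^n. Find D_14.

32071101049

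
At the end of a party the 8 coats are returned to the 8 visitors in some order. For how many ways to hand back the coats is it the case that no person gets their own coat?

14833

The number of derangements of 8 is !8 = Σ_{k=0}^{8} (-1)^k·8!/k!
= 8! - 8!/1! + 8!/2! - 8!/3! + 8!/4! - 8!/5! + 8!/6! - 8!/7! + 8!/8!
= 40320 - 40320 + 20160 - 6720 + 1680 - 336 + 56 - 8 + 1
= 14833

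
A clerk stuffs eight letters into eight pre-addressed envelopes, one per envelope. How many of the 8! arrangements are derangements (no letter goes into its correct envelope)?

14833

The number of derangements of 8 is !8 = Σ_{k=0}^{8} (-1)^k·8!/k!
= 8! - 8!/1! + 8!/2! - 8!/3! + 8!/4! - 8!/5! + 8!/6! - 8!/7! + 8!/8!
= 40320 - 40320 + 20160 - 6720 + 1680 - 336 + 56 - 8 + 1
= 14833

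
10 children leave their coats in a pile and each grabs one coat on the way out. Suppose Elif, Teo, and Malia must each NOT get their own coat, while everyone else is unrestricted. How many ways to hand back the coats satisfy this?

2656080

Inclusion-exclusion on the 3 forbidden self-matches:
Σ_{j=0}^{3} (-1)^j C(3,j)(10-j)!
= C(3,0)·10! - C(3,1)·9! + C(3,2)·8! - C(3,3)·7!
= 3628800 - 1088640 + 120960 - 5040
= 2656080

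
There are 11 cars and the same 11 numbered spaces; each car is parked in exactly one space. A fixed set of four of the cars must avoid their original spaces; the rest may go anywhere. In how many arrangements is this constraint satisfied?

Inclusion-exclusion on the 4 forbidden self-matches:
Σ_{j=0}^{4} (-1)^j C(4,j)(11-j)!
= C(4,0)·11! - C(4,1)·10! + C(4,2)·9! - C(4,3)·8! + C(4,4)·7!
= 39916800 - 14515200 + 2177280 - 161280 + 5040
= 27422640

27422640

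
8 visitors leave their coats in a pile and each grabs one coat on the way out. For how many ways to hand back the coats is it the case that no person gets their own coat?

14833

!8 = 8! · Σ_{k=0}^{8} (-1)^k/k!
= 8! - 8!/1! + 8!/2! - 8!/3! + 8!/4! - 8!/5! + 8!/6! - 8!/7! + 8!/8!
= 40320 - 40320 + 20160 - 6720 + 1680 - 336 + 56 - 8 + 1
= 14833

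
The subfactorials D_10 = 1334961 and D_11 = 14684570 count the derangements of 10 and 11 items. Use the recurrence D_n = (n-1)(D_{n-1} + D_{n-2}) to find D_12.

D_12 = (12-1)·(D_11 + D_10) = 11·(14684570 + 1334961) = 11·16019531 = 176214841.

176214841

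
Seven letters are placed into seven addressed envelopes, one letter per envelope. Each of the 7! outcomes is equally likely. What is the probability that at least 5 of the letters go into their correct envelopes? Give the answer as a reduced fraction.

11/2520

Favorable outcomes: Σ_{i≥5} C(7,i)·!(7-i) = 21·1 + 7·0 + 1·1 = 22.
Total outcomes: 7! = 5040.
Probability = 22/5040 = 11/2520.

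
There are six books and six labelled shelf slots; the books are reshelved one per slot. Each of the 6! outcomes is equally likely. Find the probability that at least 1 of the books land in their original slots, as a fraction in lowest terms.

Favorable outcomes: Σ_{i≥1} C(6,i)·!(6-i) = 6·44 + 15·9 + 20·2 + 15·1 + 6·0 + 1·1 = 455.
Total outcomes: 6! = 720.
Probability = 455/720 = 91/144.

91/144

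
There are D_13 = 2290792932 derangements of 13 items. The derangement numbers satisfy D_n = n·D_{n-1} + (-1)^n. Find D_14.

32071101049

D_14 = 14·2290792932 + 1 = 32071101049.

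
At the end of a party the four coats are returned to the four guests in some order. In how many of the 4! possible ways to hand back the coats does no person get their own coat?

By inclusion-exclusion, !4 = Σ (-1)^k · 4!/k! for k=0..4
= 4! - 4!/1! + 4!/2! - 4!/3! + 4!/4!
= 24 - 24 + 12 - 4 + 1
= 9

9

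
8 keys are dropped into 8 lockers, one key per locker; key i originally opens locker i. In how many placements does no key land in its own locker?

By inclusion-exclusion, !8 = Σ (-1)^k · 8!/k! for k=0..8
= 8! - 8!/1! + 8!/2! - 8!/3! + 8!/4! - 8!/5! + 8!/6! - 8!/7! + 8!/8!
= 40320 - 40320 + 20160 - 6720 + 1680 - 336 + 56 - 8 + 1
= 14833

14833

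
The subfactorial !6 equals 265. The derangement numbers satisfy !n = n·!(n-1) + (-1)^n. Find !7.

1854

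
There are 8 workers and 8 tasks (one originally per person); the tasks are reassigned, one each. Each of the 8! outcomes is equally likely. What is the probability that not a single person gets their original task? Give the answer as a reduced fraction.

2119/5760

Favorable outcomes: !8 = 14833.
Total outcomes: 8! = 40320.
Probability = 14833/40320 = 2119/5760.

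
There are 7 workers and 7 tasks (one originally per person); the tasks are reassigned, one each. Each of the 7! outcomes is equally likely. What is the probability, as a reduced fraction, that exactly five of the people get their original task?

1/240

Favorable outcomes: C(7,5)·!2 = 21·1 = 21.
Total outcomes: 7! = 5040.
Probability = 21/5040 = 1/240.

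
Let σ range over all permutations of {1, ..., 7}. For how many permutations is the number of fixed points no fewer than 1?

3186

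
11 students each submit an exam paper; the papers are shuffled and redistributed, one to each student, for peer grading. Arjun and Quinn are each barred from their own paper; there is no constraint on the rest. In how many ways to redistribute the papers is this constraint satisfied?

Inclusion-exclusion on the 2 forbidden self-matches:
Σ_{j=0}^{2} (-1)^j C(2,j)(11-j)!
= C(2,0)·11! - C(2,1)·10! + C(2,2)·9!
= 39916800 - 7257600 + 362880
= 33022080

33022080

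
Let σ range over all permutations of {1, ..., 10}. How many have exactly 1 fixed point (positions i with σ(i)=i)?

1334960

Pick the single fixed position: C(10,1) = 10 ways.
The other 9 form a derangement: !9 = 133496.
Total: 10 × 133496 = 1334960.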